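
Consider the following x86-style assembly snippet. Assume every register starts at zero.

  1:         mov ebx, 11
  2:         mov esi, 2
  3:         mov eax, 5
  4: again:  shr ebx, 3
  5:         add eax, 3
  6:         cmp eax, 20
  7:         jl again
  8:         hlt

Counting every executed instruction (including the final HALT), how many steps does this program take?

24

mov ebx, 11 → ebx=11
mov esi, 2 → esi=2
mov eax, 5 → eax=5
shr ebx, 3 → ebx=11>>3=1
add eax, 3 → eax=5+3=8
cmp eax, 20  (cmp 8,20)
jl again: taken
shr ebx, 3 → ebx=1>>3=0
add eax, 3 → eax=8+3=11
cmp eax, 20  (cmp 11,20)
jl again: taken
shr ebx, 3 → ebx=0>>3=0
add eax, 3 → eax=11+3=14
cmp eax, 20  (cmp 14,20)
jl again: taken
shr ebx, 3 → ebx=0>>3=0
add eax, 3 → eax=14+3=17
cmp eax, 20  (cmp 17,20)
jl again: taken
shr ebx, 3 → ebx=0>>3=0
add eax, 3 → eax=17+3=20
cmp eax, 20  (cmp 20,20)
jl again: not taken
halt.
Total executed instructions: 24.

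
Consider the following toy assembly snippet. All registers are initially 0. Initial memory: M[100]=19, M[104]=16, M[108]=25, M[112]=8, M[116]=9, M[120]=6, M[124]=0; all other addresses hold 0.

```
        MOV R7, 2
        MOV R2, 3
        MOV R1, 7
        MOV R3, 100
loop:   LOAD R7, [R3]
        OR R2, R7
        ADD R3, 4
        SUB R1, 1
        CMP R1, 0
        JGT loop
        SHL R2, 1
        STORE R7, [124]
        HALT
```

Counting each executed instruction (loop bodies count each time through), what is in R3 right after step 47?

after MOV R7, 2: R7=2
after MOV R2, 3: R2=3
after MOV R1, 7: R1=7
after MOV R3, 100: R3=100
after LOAD R7, [R3]: R7=M[100]=19
after OR R2, R7: R2=3|19=19
after ADD R3, 4: R3=100+4=104
after SUB R1, 1: R1=7-1=6
CMP R1, 0  (cmp 6,0)
JGT loop: taken
after LOAD R7, [R3]: R7=M[104]=16
after OR R2, R7: R2=19|16=19
after ADD R3, 4: R3=104+4=108
after SUB R1, 1: R1=6-1=5
CMP R1, 0  (cmp 5,0)
JGT loop: taken
after LOAD R7, [R3]: R7=M[108]=25
after OR R2, R7: R2=19|25=27
after ADD R3, 4: R3=108+4=112
after SUB R1, 1: R1=5-1=4
CMP R1, 0  (cmp 4,0)
JGT loop: taken
after LOAD R7, [R3]: R7=M[112]=8
after OR R2, R7: R2=27|8=27
after ADD R3, 4: R3=112+4=116
after SUB R1, 1: R1=4-1=3
CMP R1, 0  (cmp 3,0)
JGT loop: taken
after LOAD R7, [R3]: R7=M[116]=9
after OR R2, R7: R2=27|9=27
after ADD R3, 4: R3=116+4=120
after SUB R1, 1: R1=3-1=2
CMP R1, 0  (cmp 2,0)
JGT loop: taken
after LOAD R7, [R3]: R7=M[120]=6
after OR R2, R7: R2=27|6=31
after ADD R3, 4: R3=120+4=124
after SUB R1, 1: R1=2-1=1
CMP R1, 0  (cmp 1,0)
JGT loop: taken
after LOAD R7, [R3]: R7=M[124]=0
after OR R2, R7: R2=31|0=31
after ADD R3, 4: R3=124+4=128
after SUB R1, 1: R1=1-1=0
CMP R1, 0  (cmp 0,0)
JGT loop: not taken
after SHL R2, 1: R2=31<<1=62
After step 47: R3 = 128.

128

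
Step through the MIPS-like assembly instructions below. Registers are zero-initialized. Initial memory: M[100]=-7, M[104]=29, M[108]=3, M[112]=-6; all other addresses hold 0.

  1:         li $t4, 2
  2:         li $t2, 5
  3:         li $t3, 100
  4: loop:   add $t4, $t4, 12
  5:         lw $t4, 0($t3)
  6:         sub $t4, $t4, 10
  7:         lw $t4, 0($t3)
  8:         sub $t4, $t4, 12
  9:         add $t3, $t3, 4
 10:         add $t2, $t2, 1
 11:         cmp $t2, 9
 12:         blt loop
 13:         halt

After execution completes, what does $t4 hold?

-18

$t4=2
$t2=5
$t3=100
$t4=2+12=14
$t4=M[100]=-7
$t4=(-7)-10=-17
$t4=M[100]=-7
$t4=(-7)-12=-19
$t3=100+4=104
$t2=5+1=6
cmp $t2, 9  (cmp 6,9)
blt loop: taken
$t4=(-19)+12=-7
$t4=M[104]=29
$t4=29-10=19
$t4=M[104]=29
$t4=29-12=17
$t3=104+4=108
$t2=6+1=7
cmp $t2, 9  (cmp 7,9)
blt loop: taken
$t4=17+12=29
$t4=M[108]=3
$t4=3-10=-7
$t4=M[108]=3
$t4=3-12=-9
$t3=108+4=112
$t2=7+1=8
cmp $t2, 9  (cmp 8,9)
blt loop: taken
$t4=(-9)+12=3
$t4=M[112]=-6
$t4=(-6)-10=-16
$t4=M[112]=-6
$t4=(-6)-12=-18
$t3=112+4=116
$t2=8+1=9
cmp $t2, 9  (cmp 9,9)
blt loop: not taken
halt.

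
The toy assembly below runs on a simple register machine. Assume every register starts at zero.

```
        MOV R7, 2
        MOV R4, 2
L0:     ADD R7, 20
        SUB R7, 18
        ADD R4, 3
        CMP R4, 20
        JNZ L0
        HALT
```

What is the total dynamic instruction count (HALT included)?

MOV R7, 2 → R7=2
MOV R4, 2 → R4=2
ADD R7, 20 → R7=2+20=22
SUB R7, 18 → R7=22-18=4
ADD R4, 3 → R4=2+3=5
CMP R4, 20  (cmp 5,20)
JNZ L0: taken
ADD R7, 20 → R7=4+20=24
SUB R7, 18 → R7=24-18=6
ADD R4, 3 → R4=5+3=8
CMP R4, 20  (cmp 8,20)
JNZ L0: taken
ADD R7, 20 → R7=6+20=26
SUB R7, 18 → R7=26-18=8
ADD R4, 3 → R4=8+3=11
CMP R4, 20  (cmp 11,20)
JNZ L0: taken
ADD R7, 20 → R7=8+20=28
SUB R7, 18 → R7=28-18=10
ADD R4, 3 → R4=11+3=14
CMP R4, 20  (cmp 14,20)
JNZ L0: taken
ADD R7, 20 → R7=10+20=30
SUB R7, 18 → R7=30-18=12
ADD R4, 3 → R4=14+3=17
CMP R4, 20  (cmp 17,20)
JNZ L0: taken
ADD R7, 20 → R7=12+20=32
SUB R7, 18 → R7=32-18=14
ADD R4, 3 → R4=17+3=20
CMP R4, 20  (cmp 20,20)
JNZ L0: not taken
halt.
Total executed instructions: 33.

33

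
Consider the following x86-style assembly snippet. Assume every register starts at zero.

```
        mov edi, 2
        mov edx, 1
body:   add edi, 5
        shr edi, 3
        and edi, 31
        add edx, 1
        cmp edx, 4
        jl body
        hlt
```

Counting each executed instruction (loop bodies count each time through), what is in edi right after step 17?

0

after mov edi, 2: edi=2
after mov edx, 1: edx=1
after add edi, 5: edi=2+5=7
after shr edi, 3: edi=7>>3=0
after and edi, 31: edi=0&31=0
after add edx, 1: edx=1+1=2
cmp edx, 4  (cmp 2,4)
jl body: taken
after add edi, 5: edi=0+5=5
after shr edi, 3: edi=5>>3=0
after and edi, 31: edi=0&31=0
after add edx, 1: edx=2+1=3
cmp edx, 4  (cmp 3,4)
jl body: taken
after add edi, 5: edi=0+5=5
after shr edi, 3: edi=5>>3=0
after and edi, 31: edi=0&31=0
After step 17: edi = 0.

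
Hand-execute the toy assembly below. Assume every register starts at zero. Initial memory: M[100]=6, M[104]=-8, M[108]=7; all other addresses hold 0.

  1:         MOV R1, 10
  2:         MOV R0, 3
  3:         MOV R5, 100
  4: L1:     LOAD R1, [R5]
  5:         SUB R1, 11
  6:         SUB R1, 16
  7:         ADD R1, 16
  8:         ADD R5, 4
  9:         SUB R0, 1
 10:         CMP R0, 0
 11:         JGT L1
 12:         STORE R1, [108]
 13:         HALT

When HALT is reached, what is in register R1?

-4

MOV R1, 10 → R1=10
MOV R0, 3 → R0=3
MOV R5, 100 → R5=100
LOAD R1, [R5] → R1=M[100]=6
SUB R1, 11 → R1=6-11=-5
SUB R1, 16 → R1=(-5)-16=-21
ADD R1, 16 → R1=(-21)+16=-5
ADD R5, 4 → R5=100+4=104
SUB R0, 1 → R0=3-1=2
CMP R0, 0  (cmp 2,0)
JGT L1: taken
LOAD R1, [R5] → R1=M[104]=-8
SUB R1, 11 → R1=(-8)-11=-19
SUB R1, 16 → R1=(-19)-16=-35
ADD R1, 16 → R1=(-35)+16=-19
ADD R5, 4 → R5=104+4=108
SUB R0, 1 → R0=2-1=1
CMP R0, 0  (cmp 1,0)
JGT L1: taken
LOAD R1, [R5] → R1=M[108]=7
SUB R1, 11 → R1=7-11=-4
SUB R1, 16 → R1=(-4)-16=-20
ADD R1, 16 → R1=(-20)+16=-4
ADD R5, 4 → R5=108+4=112
SUB R0, 1 → R0=1-1=0
CMP R0, 0  (cmp 0,0)
JGT L1: not taken
STORE R1, [108] → M[108]=-4
halt.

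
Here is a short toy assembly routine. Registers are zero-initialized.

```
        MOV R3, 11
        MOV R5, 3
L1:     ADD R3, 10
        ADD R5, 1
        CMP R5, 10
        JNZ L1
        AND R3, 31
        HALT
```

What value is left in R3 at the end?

MOV R3, 11 → R3=11
MOV R5, 3 → R5=3
ADD R3, 10 → R3=11+10=21
ADD R5, 1 → R5=3+1=4
CMP R5, 10  (cmp 4,10)
JNZ L1: taken
ADD R3, 10 → R3=21+10=31
ADD R5, 1 → R5=4+1=5
CMP R5, 10  (cmp 5,10)
JNZ L1: taken
ADD R3, 10 → R3=31+10=41
ADD R5, 1 → R5=5+1=6
CMP R5, 10  (cmp 6,10)
JNZ L1: taken
ADD R3, 10 → R3=41+10=51
ADD R5, 1 → R5=6+1=7
CMP R5, 10  (cmp 7,10)
JNZ L1: taken
ADD R3, 10 → R3=51+10=61
ADD R5, 1 → R5=7+1=8
CMP R5, 10  (cmp 8,10)
JNZ L1: taken
ADD R3, 10 → R3=61+10=71
ADD R5, 1 → R5=8+1=9
CMP R5, 10  (cmp 9,10)
JNZ L1: taken
ADD R3, 10 → R3=71+10=81
ADD R5, 1 → R5=9+1=10
CMP R5, 10  (cmp 10,10)
JNZ L1: not taken
AND R3, 31 → R3=81&31=17
halt.

17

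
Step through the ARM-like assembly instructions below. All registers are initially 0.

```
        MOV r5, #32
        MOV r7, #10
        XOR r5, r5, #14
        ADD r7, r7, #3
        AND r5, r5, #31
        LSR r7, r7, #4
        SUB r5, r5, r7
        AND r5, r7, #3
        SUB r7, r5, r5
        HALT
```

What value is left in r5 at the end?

0

MOV r5, #32 → r5=32
MOV r7, #10 → r7=10
XOR r5, r5, #14 → r5=32^14=46
ADD r7, r7, #3 → r7=10+3=13
AND r5, r5, #31 → r5=46&31=14
LSR r7, r7, #4 → r7=13>>4=0
SUB r5, r5, r7 → r5=14-0=14
AND r5, r7, #3 → r5=0&3=0
SUB r7, r5, r5 → r7=0-0=0
halt.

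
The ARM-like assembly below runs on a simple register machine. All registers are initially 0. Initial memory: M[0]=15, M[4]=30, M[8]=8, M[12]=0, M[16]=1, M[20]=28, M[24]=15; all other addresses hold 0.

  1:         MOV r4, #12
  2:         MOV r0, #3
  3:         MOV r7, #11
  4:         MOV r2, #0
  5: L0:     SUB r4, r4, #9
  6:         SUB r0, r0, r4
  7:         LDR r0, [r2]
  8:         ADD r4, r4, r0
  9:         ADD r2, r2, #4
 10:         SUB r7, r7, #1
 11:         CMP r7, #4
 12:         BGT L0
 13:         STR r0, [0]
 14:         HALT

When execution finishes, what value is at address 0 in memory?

r4=12
r0=3
r7=11
r2=0
r4=12-9=3
r0=3-3=0
r0=M[0]=15
r4=3+15=18
r2=0+4=4
r7=11-1=10
CMP r7, #4  (cmp 10,4)
BGT L0: taken
r4=18-9=9
r0=15-9=6
r0=M[4]=30
r4=9+30=39
r2=4+4=8
r7=10-1=9
CMP r7, #4  (cmp 9,4)
BGT L0: taken
r4=39-9=30
r0=30-30=0
r0=M[8]=8
r4=30+8=38
r2=8+4=12
r7=9-1=8
CMP r7, #4  (cmp 8,4)
BGT L0: taken
r4=38-9=29
r0=8-29=-21
r0=M[12]=0
r4=29+0=29
r2=12+4=16
r7=8-1=7
CMP r7, #4  (cmp 7,4)
BGT L0: taken
r4=29-9=20
r0=0-20=-20
r0=M[16]=1
r4=20+1=21
r2=16+4=20
r7=7-1=6
CMP r7, #4  (cmp 6,4)
BGT L0: taken
r4=21-9=12
r0=1-12=-11
r0=M[20]=28
r4=12+28=40
r2=20+4=24
r7=6-1=5
CMP r7, #4  (cmp 5,4)
BGT L0: taken
r4=40-9=31
r0=28-31=-3
r0=M[24]=15
r4=31+15=46
r2=24+4=28
r7=5-1=4
CMP r7, #4  (cmp 4,4)
BGT L0: not taken
STR r0, [0] → M[0]=15
halt.

15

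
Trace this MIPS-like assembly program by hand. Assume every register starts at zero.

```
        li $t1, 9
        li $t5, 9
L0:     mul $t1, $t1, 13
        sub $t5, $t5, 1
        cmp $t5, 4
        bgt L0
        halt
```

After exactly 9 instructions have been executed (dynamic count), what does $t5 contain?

7

$t1=9
$t5=9
$t1=9*13=117
$t5=9-1=8
cmp $t5, 4  (cmp 8,4)
bgt L0: taken
$t1=117*13=1521
$t5=8-1=7
cmp $t5, 4  (cmp 7,4)
After step 9: $t5 = 7.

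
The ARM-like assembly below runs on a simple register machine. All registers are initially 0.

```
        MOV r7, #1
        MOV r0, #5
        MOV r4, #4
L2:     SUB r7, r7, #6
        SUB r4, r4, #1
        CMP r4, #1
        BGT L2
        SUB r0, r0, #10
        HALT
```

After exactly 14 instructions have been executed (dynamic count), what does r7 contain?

r7=1
r0=5
r4=4
r7=1-6=-5
r4=4-1=3
CMP r4, #1  (cmp 3,1)
BGT L2: taken
r7=(-5)-6=-11
r4=3-1=2
CMP r4, #1  (cmp 2,1)
BGT L2: taken
r7=(-11)-6=-17
r4=2-1=1
CMP r4, #1  (cmp 1,1)
After step 14: r7 = -17.

-17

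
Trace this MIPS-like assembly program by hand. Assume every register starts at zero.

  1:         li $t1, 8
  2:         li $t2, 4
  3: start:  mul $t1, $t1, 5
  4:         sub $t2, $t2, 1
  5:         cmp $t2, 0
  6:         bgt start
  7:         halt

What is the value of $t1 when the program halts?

5000

li $t1, 8 → $t1=8
li $t2, 4 → $t2=4
mul $t1, $t1, 5 → $t1=8*5=40
sub $t2, $t2, 1 → $t2=4-1=3
cmp $t2, 0  (cmp 3,0)
bgt start: taken
mul $t1, $t1, 5 → $t1=40*5=200
sub $t2, $t2, 1 → $t2=3-1=2
cmp $t2, 0  (cmp 2,0)
bgt start: taken
mul $t1, $t1, 5 → $t1=200*5=1000
sub $t2, $t2, 1 → $t2=2-1=1
cmp $t2, 0  (cmp 1,0)
bgt start: taken
mul $t1, $t1, 5 → $t1=1000*5=5000
sub $t2, $t2, 1 → $t2=1-1=0
cmp $t2, 0  (cmp 0,0)
bgt start: not taken
halt.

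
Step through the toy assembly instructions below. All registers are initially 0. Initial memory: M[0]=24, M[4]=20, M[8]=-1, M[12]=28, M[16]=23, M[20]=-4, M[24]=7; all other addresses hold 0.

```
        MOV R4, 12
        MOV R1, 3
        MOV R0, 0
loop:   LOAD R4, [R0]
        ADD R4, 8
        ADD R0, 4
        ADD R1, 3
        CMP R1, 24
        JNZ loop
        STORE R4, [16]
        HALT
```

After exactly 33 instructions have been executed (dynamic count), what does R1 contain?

MOV R4, 12 → R4=12
MOV R1, 3 → R1=3
MOV R0, 0 → R0=0
LOAD R4, [R0] → R4=M[0]=24
ADD R4, 8 → R4=24+8=32
ADD R0, 4 → R0=0+4=4
ADD R1, 3 → R1=3+3=6
CMP R1, 24  (cmp 6,24)
JNZ loop: taken
LOAD R4, [R0] → R4=M[4]=20
ADD R4, 8 → R4=20+8=28
ADD R0, 4 → R0=4+4=8
ADD R1, 3 → R1=6+3=9
CMP R1, 24  (cmp 9,24)
JNZ loop: taken
LOAD R4, [R0] → R4=M[8]=-1
ADD R4, 8 → R4=(-1)+8=7
ADD R0, 4 → R0=8+4=12
ADD R1, 3 → R1=9+3=12
CMP R1, 24  (cmp 12,24)
JNZ loop: taken
LOAD R4, [R0] → R4=M[12]=28
ADD R4, 8 → R4=28+8=36
ADD R0, 4 → R0=12+4=16
ADD R1, 3 → R1=12+3=15
CMP R1, 24  (cmp 15,24)
JNZ loop: taken
LOAD R4, [R0] → R4=M[16]=23
ADD R4, 8 → R4=23+8=31
ADD R0, 4 → R0=16+4=20
ADD R1, 3 → R1=15+3=18
CMP R1, 24  (cmp 18,24)
JNZ loop: taken
After step 33: R1 = 18.

18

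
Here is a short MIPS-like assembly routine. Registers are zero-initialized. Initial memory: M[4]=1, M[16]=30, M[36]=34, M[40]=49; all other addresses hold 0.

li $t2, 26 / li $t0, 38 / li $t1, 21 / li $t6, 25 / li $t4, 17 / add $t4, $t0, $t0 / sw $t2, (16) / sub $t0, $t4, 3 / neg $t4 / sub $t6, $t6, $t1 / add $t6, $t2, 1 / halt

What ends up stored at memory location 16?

after li $t2, 26: $t2=26
after li $t0, 38: $t0=38
after li $t1, 21: $t1=21
after li $t6, 25: $t6=25
after li $t4, 17: $t4=17
after add $t4, $t0, $t0: $t4=38+38=76
sw $t2, (16) → M[16]=26
after sub $t0, $t4, 3: $t0=76-3=73
after neg $t4: $t4=-(76)=-76
after sub $t6, $t6, $t1: $t6=25-21=4
after add $t6, $t2, 1: $t6=26+1=27
halt.

26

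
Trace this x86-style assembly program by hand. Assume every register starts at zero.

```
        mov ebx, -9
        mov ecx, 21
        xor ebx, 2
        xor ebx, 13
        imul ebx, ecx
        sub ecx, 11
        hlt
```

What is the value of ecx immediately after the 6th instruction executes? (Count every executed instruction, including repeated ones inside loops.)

10

mov ebx, -9 → ebx=-9
mov ecx, 21 → ecx=21
xor ebx, 2 → ebx=(-9)^2=-11
xor ebx, 13 → ebx=(-11)^13=-8
imul ebx, ecx → ebx=(-8)*21=-168
sub ecx, 11 → ecx=21-11=10
After step 6: ecx = 10.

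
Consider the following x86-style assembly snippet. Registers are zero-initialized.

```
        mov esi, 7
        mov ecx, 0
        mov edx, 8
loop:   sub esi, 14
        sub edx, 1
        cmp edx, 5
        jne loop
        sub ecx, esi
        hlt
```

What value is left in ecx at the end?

35

after mov esi, 7: esi=7
after mov ecx, 0: ecx=0
after mov edx, 8: edx=8
after sub esi, 14: esi=7-14=-7
after sub edx, 1: edx=8-1=7
cmp edx, 5  (cmp 7,5)
jne loop: taken
after sub esi, 14: esi=(-7)-14=-21
after sub edx, 1: edx=7-1=6
cmp edx, 5  (cmp 6,5)
jne loop: taken
after sub esi, 14: esi=(-21)-14=-35
after sub edx, 1: edx=6-1=5
cmp edx, 5  (cmp 5,5)
jne loop: not taken
after sub ecx, esi: ecx=0-(-35)=35
halt.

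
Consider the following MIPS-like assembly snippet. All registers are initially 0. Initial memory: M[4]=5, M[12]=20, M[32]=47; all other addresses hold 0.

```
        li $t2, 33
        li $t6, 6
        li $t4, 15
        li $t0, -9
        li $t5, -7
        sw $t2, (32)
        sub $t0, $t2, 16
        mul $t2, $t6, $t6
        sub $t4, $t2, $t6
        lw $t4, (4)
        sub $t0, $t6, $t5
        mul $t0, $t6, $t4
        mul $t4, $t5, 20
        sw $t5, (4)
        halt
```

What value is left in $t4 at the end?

after li $t2, 33: $t2=33
after li $t6, 6: $t6=6
after li $t4, 15: $t4=15
after li $t0, -9: $t0=-9
after li $t5, -7: $t5=-7
sw $t2, (32) → M[32]=33
after sub $t0, $t2, 16: $t0=33-16=17
after mul $t2, $t6, $t6: $t2=6*6=36
after sub $t4, $t2, $t6: $t4=36-6=30
after lw $t4, (4): $t4=M[4]=5
after sub $t0, $t6, $t5: $t0=6-(-7)=13
after mul $t0, $t6, $t4: $t0=6*5=30
after mul $t4, $t5, 20: $t4=(-7)*20=-140
sw $t5, (4) → M[4]=-7
halt.

-140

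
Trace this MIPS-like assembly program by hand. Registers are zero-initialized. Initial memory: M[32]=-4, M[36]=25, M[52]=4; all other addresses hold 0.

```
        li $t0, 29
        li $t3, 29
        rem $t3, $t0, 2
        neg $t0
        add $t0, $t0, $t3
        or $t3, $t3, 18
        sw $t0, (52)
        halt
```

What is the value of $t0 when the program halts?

-28

$t0=29
$t3=29
$t3=29%2=1
$t0=-(29)=-29
$t0=(-29)+1=-28
$t3=1|18=19
sw $t0, (52) → M[52]=-28
halt.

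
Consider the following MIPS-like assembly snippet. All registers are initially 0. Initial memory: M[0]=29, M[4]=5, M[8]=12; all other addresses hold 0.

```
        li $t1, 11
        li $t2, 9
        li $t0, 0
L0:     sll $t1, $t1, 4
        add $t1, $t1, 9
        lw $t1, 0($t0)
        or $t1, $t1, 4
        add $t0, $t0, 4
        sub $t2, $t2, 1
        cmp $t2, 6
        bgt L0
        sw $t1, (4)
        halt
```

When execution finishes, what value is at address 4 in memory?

12

$t1=11
$t2=9
$t0=0
$t1=11<<4=176
$t1=176+9=185
$t1=M[0]=29
$t1=29|4=29
$t0=0+4=4
$t2=9-1=8
cmp $t2, 6  (cmp 8,6)
bgt L0: taken
$t1=29<<4=464
$t1=464+9=473
$t1=M[4]=5
$t1=5|4=5
$t0=4+4=8
$t2=8-1=7
cmp $t2, 6  (cmp 7,6)
bgt L0: taken
$t1=5<<4=80
$t1=80+9=89
$t1=M[8]=12
$t1=12|4=12
$t0=8+4=12
$t2=7-1=6
cmp $t2, 6  (cmp 6,6)
bgt L0: not taken
sw $t1, (4) → M[4]=12
halt.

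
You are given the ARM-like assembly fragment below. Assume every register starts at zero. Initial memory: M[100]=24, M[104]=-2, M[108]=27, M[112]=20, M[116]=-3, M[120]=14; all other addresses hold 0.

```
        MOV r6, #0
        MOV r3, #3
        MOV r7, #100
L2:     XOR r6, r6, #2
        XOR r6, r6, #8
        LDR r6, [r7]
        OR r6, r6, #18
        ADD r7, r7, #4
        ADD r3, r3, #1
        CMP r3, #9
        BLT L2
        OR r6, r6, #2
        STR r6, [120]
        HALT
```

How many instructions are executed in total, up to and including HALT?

54

after MOV r6, #0: r6=0
after MOV r3, #3: r3=3
after MOV r7, #100: r7=100
after XOR r6, r6, #2: r6=0^2=2
after XOR r6, r6, #8: r6=2^8=10
after LDR r6, [r7]: r6=M[100]=24
after OR r6, r6, #18: r6=24|18=26
after ADD r7, r7, #4: r7=100+4=104
after ADD r3, r3, #1: r3=3+1=4
CMP r3, #9  (cmp 4,9)
BLT L2: taken
after XOR r6, r6, #2: r6=26^2=24
after XOR r6, r6, #8: r6=24^8=16
after LDR r6, [r7]: r6=M[104]=-2
after OR r6, r6, #18: r6=(-2)|18=-2
after ADD r7, r7, #4: r7=104+4=108
after ADD r3, r3, #1: r3=4+1=5
CMP r3, #9  (cmp 5,9)
BLT L2: taken
after XOR r6, r6, #2: r6=(-2)^2=-4
after XOR r6, r6, #8: r6=(-4)^8=-12
after LDR r6, [r7]: r6=M[108]=27
after OR r6, r6, #18: r6=27|18=27
after ADD r7, r7, #4: r7=108+4=112
after ADD r3, r3, #1: r3=5+1=6
CMP r3, #9  (cmp 6,9)
BLT L2: taken
after XOR r6, r6, #2: r6=27^2=25
after XOR r6, r6, #8: r6=25^8=17
after LDR r6, [r7]: r6=M[112]=20
after OR r6, r6, #18: r6=20|18=22
after ADD r7, r7, #4: r7=112+4=116
after ADD r3, r3, #1: r3=6+1=7
CMP r3, #9  (cmp 7,9)
BLT L2: taken
after XOR r6, r6, #2: r6=22^2=20
after XOR r6, r6, #8: r6=20^8=28
after LDR r6, [r7]: r6=M[116]=-3
after OR r6, r6, #18: r6=(-3)|18=-1
after ADD r7, r7, #4: r7=116+4=120
after ADD r3, r3, #1: r3=7+1=8
CMP r3, #9  (cmp 8,9)
BLT L2: taken
after XOR r6, r6, #2: r6=(-1)^2=-3
after XOR r6, r6, #8: r6=(-3)^8=-11
after LDR r6, [r7]: r6=M[120]=14
after OR r6, r6, #18: r6=14|18=30
after ADD r7, r7, #4: r7=120+4=124
after ADD r3, r3, #1: r3=8+1=9
CMP r3, #9  (cmp 9,9)
BLT L2: not taken
after OR r6, r6, #2: r6=30|2=30
STR r6, [120] → M[120]=30
halt.
Total executed instructions: 54.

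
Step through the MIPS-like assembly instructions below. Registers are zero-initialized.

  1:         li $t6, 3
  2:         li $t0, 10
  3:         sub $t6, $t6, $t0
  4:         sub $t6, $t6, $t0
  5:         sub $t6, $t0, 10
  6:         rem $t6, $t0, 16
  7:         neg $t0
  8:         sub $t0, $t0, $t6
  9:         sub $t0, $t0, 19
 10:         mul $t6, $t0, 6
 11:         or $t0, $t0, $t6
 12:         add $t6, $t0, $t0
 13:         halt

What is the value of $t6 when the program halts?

after li $t6, 3: $t6=3
after li $t0, 10: $t0=10
after sub $t6, $t6, $t0: $t6=3-10=-7
after sub $t6, $t6, $t0: $t6=(-7)-10=-17
after sub $t6, $t0, 10: $t6=10-10=0
after rem $t6, $t0, 16: $t6=10%16=10
after neg $t0: $t0=-(10)=-10
after sub $t0, $t0, $t6: $t0=(-10)-10=-20
after sub $t0, $t0, 19: $t0=(-20)-19=-39
after mul $t6, $t0, 6: $t6=(-39)*6=-234
after or $t0, $t0, $t6: $t0=(-39)|(-234)=-33
after add $t6, $t0, $t0: $t6=(-33)+(-33)=-66
halt.

-66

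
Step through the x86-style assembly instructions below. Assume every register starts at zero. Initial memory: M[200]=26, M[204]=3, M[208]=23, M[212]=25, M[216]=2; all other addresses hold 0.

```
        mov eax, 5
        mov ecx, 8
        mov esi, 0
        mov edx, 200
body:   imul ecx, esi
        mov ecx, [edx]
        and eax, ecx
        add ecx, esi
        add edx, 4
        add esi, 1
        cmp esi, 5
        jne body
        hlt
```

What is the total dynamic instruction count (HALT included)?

45

eax=5
ecx=8
esi=0
edx=200
ecx=8*0=0
ecx=M[200]=26
eax=5&26=0
ecx=26+0=26
edx=200+4=204
esi=0+1=1
cmp esi, 5  (cmp 1,5)
jne body: taken
ecx=26*1=26
ecx=M[204]=3
eax=0&3=0
ecx=3+1=4
edx=204+4=208
esi=1+1=2
cmp esi, 5  (cmp 2,5)
jne body: taken
ecx=4*2=8
ecx=M[208]=23
eax=0&23=0
ecx=23+2=25
edx=208+4=212
esi=2+1=3
cmp esi, 5  (cmp 3,5)
jne body: taken
ecx=25*3=75
ecx=M[212]=25
eax=0&25=0
ecx=25+3=28
edx=212+4=216
esi=3+1=4
cmp esi, 5  (cmp 4,5)
jne body: taken
ecx=28*4=112
ecx=M[216]=2
eax=0&2=0
ecx=2+4=6
edx=216+4=220
esi=4+1=5
cmp esi, 5  (cmp 5,5)
jne body: not taken
halt.
Total executed instructions: 45.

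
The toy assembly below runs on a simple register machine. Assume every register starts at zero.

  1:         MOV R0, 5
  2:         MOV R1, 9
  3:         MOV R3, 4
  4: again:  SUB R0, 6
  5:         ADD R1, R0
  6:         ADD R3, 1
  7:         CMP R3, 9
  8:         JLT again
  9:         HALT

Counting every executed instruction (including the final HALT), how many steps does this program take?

29

after MOV R0, 5: R0=5
after MOV R1, 9: R1=9
after MOV R3, 4: R3=4
after SUB R0, 6: R0=5-6=-1
after ADD R1, R0: R1=9+(-1)=8
after ADD R3, 1: R3=4+1=5
CMP R3, 9  (cmp 5,9)
JLT again: taken
after SUB R0, 6: R0=(-1)-6=-7
after ADD R1, R0: R1=8+(-7)=1
after ADD R3, 1: R3=5+1=6
CMP R3, 9  (cmp 6,9)
JLT again: taken
after SUB R0, 6: R0=(-7)-6=-13
after ADD R1, R0: R1=1+(-13)=-12
after ADD R3, 1: R3=6+1=7
CMP R3, 9  (cmp 7,9)
JLT again: taken
after SUB R0, 6: R0=(-13)-6=-19
after ADD R1, R0: R1=(-12)+(-19)=-31
after ADD R3, 1: R3=7+1=8
CMP R3, 9  (cmp 8,9)
JLT again: taken
after SUB R0, 6: R0=(-19)-6=-25
after ADD R1, R0: R1=(-31)+(-25)=-56
after ADD R3, 1: R3=8+1=9
CMP R3, 9  (cmp 9,9)
JLT again: not taken
halt.
Total executed instructions: 29.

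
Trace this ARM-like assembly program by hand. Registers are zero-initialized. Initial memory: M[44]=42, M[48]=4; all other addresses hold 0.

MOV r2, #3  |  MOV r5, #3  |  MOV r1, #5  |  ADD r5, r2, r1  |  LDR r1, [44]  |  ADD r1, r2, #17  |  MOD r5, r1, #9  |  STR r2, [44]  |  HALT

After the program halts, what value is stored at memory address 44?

r2=3
r5=3
r1=5
r5=3+5=8
r1=M[44]=42
r1=3+17=20
r5=20%9=2
STR r2, [44] → M[44]=3
halt.

3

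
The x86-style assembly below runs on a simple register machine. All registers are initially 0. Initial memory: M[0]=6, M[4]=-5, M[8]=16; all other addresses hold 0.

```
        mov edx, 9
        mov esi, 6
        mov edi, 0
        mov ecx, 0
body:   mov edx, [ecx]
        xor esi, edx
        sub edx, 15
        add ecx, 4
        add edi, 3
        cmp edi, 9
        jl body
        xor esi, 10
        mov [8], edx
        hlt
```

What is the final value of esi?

mov edx, 9 → edx=9
mov esi, 6 → esi=6
mov edi, 0 → edi=0
mov ecx, 0 → ecx=0
mov edx, [ecx] → edx=M[0]=6
xor esi, edx → esi=6^6=0
sub edx, 15 → edx=6-15=-9
add ecx, 4 → ecx=0+4=4
add edi, 3 → edi=0+3=3
cmp edi, 9  (cmp 3,9)
jl body: taken
mov edx, [ecx] → edx=M[4]=-5
xor esi, edx → esi=0^(-5)=-5
sub edx, 15 → edx=(-5)-15=-20
add ecx, 4 → ecx=4+4=8
add edi, 3 → edi=3+3=6
cmp edi, 9  (cmp 6,9)
jl body: taken
mov edx, [ecx] → edx=M[8]=16
xor esi, edx → esi=(-5)^16=-21
sub edx, 15 → edx=16-15=1
add ecx, 4 → ecx=8+4=12
add edi, 3 → edi=6+3=9
cmp edi, 9  (cmp 9,9)
jl body: not taken
xor esi, 10 → esi=(-21)^10=-31
mov [8], edx → M[8]=1
halt.

-31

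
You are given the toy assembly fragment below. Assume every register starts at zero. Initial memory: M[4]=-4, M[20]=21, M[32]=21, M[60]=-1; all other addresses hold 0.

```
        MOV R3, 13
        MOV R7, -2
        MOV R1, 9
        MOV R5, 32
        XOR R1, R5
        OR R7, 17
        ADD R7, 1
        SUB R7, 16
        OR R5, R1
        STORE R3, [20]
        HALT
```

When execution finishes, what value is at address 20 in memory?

R3=13
R7=-2
R1=9
R5=32
R1=9^32=41
R7=(-2)|17=-1
R7=(-1)+1=0
R7=0-16=-16
R5=32|41=41
STORE R3, [20] → M[20]=13
halt.

13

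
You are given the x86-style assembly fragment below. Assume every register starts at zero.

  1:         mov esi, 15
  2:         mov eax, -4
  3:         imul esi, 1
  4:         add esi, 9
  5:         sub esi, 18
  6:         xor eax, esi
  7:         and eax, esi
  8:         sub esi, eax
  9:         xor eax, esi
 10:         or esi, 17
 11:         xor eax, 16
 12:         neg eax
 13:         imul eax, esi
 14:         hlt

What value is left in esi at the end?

21

after mov esi, 15: esi=15
after mov eax, -4: eax=-4
after imul esi, 1: esi=15*1=15
after add esi, 9: esi=15+9=24
after sub esi, 18: esi=24-18=6
after xor eax, esi: eax=(-4)^6=-6
after and eax, esi: eax=(-6)&6=2
after sub esi, eax: esi=6-2=4
after xor eax, esi: eax=2^4=6
after or esi, 17: esi=4|17=21
after xor eax, 16: eax=6^16=22
after neg eax: eax=-(22)=-22
after imul eax, esi: eax=(-22)*21=-462
halt.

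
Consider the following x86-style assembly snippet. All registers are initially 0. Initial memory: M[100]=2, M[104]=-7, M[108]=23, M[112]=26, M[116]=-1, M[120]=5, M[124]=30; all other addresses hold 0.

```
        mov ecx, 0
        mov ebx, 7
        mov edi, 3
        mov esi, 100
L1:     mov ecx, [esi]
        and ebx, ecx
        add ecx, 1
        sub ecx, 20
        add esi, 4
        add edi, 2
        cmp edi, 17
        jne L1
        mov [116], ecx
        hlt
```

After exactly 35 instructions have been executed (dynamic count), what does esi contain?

after mov ecx, 0: ecx=0
after mov ebx, 7: ebx=7
after mov edi, 3: edi=3
after mov esi, 100: esi=100
after mov ecx, [esi]: ecx=M[100]=2
after and ebx, ecx: ebx=7&2=2
after add ecx, 1: ecx=2+1=3
after sub ecx, 20: ecx=3-20=-17
after add esi, 4: esi=100+4=104
after add edi, 2: edi=3+2=5
cmp edi, 17  (cmp 5,17)
jne L1: taken
after mov ecx, [esi]: ecx=M[104]=-7
after and ebx, ecx: ebx=2&(-7)=0
after add ecx, 1: ecx=(-7)+1=-6
after sub ecx, 20: ecx=(-6)-20=-26
after add esi, 4: esi=104+4=108
after add edi, 2: edi=5+2=7
cmp edi, 17  (cmp 7,17)
jne L1: taken
after mov ecx, [esi]: ecx=M[108]=23
after and ebx, ecx: ebx=0&23=0
after add ecx, 1: ecx=23+1=24
after sub ecx, 20: ecx=24-20=4
after add esi, 4: esi=108+4=112
after add edi, 2: edi=7+2=9
cmp edi, 17  (cmp 9,17)
jne L1: taken
after mov ecx, [esi]: ecx=M[112]=26
after and ebx, ecx: ebx=0&26=0
after add ecx, 1: ecx=26+1=27
after sub ecx, 20: ecx=27-20=7
after add esi, 4: esi=112+4=116
after add edi, 2: edi=9+2=11
cmp edi, 17  (cmp 11,17)
After step 35: esi = 116.

116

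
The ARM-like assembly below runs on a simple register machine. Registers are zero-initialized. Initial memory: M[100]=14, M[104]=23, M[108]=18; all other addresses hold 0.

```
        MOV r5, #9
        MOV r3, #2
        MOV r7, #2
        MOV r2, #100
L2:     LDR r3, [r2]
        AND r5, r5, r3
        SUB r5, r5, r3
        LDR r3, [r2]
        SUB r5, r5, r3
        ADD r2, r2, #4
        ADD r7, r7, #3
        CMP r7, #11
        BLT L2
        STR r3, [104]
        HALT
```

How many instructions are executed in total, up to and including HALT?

33

MOV r5, #9 → r5=9
MOV r3, #2 → r3=2
MOV r7, #2 → r7=2
MOV r2, #100 → r2=100
LDR r3, [r2] → r3=M[100]=14
AND r5, r5, r3 → r5=9&14=8
SUB r5, r5, r3 → r5=8-14=-6
LDR r3, [r2] → r3=M[100]=14
SUB r5, r5, r3 → r5=(-6)-14=-20
ADD r2, r2, #4 → r2=100+4=104
ADD r7, r7, #3 → r7=2+3=5
CMP r7, #11  (cmp 5,11)
BLT L2: taken
LDR r3, [r2] → r3=M[104]=23
AND r5, r5, r3 → r5=(-20)&23=4
SUB r5, r5, r3 → r5=4-23=-19
LDR r3, [r2] → r3=M[104]=23
SUB r5, r5, r3 → r5=(-19)-23=-42
ADD r2, r2, #4 → r2=104+4=108
ADD r7, r7, #3 → r7=5+3=8
CMP r7, #11  (cmp 8,11)
BLT L2: taken
LDR r3, [r2] → r3=M[108]=18
AND r5, r5, r3 → r5=(-42)&18=18
SUB r5, r5, r3 → r5=18-18=0
LDR r3, [r2] → r3=M[108]=18
SUB r5, r5, r3 → r5=0-18=-18
ADD r2, r2, #4 → r2=108+4=112
ADD r7, r7, #3 → r7=8+3=11
CMP r7, #11  (cmp 11,11)
BLT L2: not taken
STR r3, [104] → M[104]=18
halt.
Total executed instructions: 33.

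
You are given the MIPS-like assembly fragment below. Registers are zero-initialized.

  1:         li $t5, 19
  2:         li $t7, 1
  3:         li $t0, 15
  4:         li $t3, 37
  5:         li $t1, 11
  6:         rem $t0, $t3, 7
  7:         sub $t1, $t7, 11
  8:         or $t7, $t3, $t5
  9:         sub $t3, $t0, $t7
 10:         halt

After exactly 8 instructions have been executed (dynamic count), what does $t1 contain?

after li $t5, 19: $t5=19
after li $t7, 1: $t7=1
after li $t0, 15: $t0=15
after li $t3, 37: $t3=37
after li $t1, 11: $t1=11
after rem $t0, $t3, 7: $t0=37%7=2
after sub $t1, $t7, 11: $t1=1-11=-10
after or $t7, $t3, $t5: $t7=37|19=55
After step 8: $t1 = -10.

-10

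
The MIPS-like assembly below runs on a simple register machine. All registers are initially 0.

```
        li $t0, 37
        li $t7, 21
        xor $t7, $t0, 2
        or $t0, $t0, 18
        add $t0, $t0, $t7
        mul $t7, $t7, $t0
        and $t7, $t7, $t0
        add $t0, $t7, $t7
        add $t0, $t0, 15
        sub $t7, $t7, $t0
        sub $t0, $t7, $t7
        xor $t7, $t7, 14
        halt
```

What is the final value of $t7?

-111

$t0=37
$t7=21
$t7=37^2=39
$t0=37|18=55
$t0=55+39=94
$t7=39*94=3666
$t7=3666&94=82
$t0=82+82=164
$t0=164+15=179
$t7=82-179=-97
$t0=(-97)-(-97)=0
$t7=(-97)^14=-111
halt.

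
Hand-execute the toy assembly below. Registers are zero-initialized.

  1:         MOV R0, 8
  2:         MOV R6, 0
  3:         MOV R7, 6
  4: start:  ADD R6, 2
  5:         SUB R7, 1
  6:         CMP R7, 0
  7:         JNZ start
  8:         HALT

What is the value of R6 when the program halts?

after MOV R0, 8: R0=8
after MOV R6, 0: R6=0
after MOV R7, 6: R7=6
after ADD R6, 2: R6=0+2=2
after SUB R7, 1: R7=6-1=5
CMP R7, 0  (cmp 5,0)
JNZ start: taken
after ADD R6, 2: R6=2+2=4
after SUB R7, 1: R7=5-1=4
CMP R7, 0  (cmp 4,0)
JNZ start: taken
after ADD R6, 2: R6=4+2=6
after SUB R7, 1: R7=4-1=3
CMP R7, 0  (cmp 3,0)
JNZ start: taken
after ADD R6, 2: R6=6+2=8
after SUB R7, 1: R7=3-1=2
CMP R7, 0  (cmp 2,0)
JNZ start: taken
after ADD R6, 2: R6=8+2=10
after SUB R7, 1: R7=2-1=1
CMP R7, 0  (cmp 1,0)
JNZ start: taken
after ADD R6, 2: R6=10+2=12
after SUB R7, 1: R7=1-1=0
CMP R7, 0  (cmp 0,0)
JNZ start: not taken
halt.

12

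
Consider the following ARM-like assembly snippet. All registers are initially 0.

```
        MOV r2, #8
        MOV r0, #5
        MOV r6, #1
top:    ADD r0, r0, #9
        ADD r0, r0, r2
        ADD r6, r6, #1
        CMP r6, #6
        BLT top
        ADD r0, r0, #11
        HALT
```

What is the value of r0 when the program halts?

101

MOV r2, #8 → r2=8
MOV r0, #5 → r0=5
MOV r6, #1 → r6=1
ADD r0, r0, #9 → r0=5+9=14
ADD r0, r0, r2 → r0=14+8=22
ADD r6, r6, #1 → r6=1+1=2
CMP r6, #6  (cmp 2,6)
BLT top: taken
ADD r0, r0, #9 → r0=22+9=31
ADD r0, r0, r2 → r0=31+8=39
ADD r6, r6, #1 → r6=2+1=3
CMP r6, #6  (cmp 3,6)
BLT top: taken
ADD r0, r0, #9 → r0=39+9=48
ADD r0, r0, r2 → r0=48+8=56
ADD r6, r6, #1 → r6=3+1=4
CMP r6, #6  (cmp 4,6)
BLT top: taken
ADD r0, r0, #9 → r0=56+9=65
ADD r0, r0, r2 → r0=65+8=73
ADD r6, r6, #1 → r6=4+1=5
CMP r6, #6  (cmp 5,6)
BLT top: taken
ADD r0, r0, #9 → r0=73+9=82
ADD r0, r0, r2 → r0=82+8=90
ADD r6, r6, #1 → r6=5+1=6
CMP r6, #6  (cmp 6,6)
BLT top: not taken
ADD r0, r0, #11 → r0=90+11=101
halt.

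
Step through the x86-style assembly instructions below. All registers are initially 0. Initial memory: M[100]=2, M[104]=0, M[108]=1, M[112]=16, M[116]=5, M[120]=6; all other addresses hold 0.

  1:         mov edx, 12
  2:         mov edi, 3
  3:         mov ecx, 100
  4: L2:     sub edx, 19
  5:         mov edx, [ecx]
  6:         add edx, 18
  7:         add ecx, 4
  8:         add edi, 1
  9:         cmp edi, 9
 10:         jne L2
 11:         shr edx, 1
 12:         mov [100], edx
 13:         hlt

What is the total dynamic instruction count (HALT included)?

48

edx=12
edi=3
ecx=100
edx=12-19=-7
edx=M[100]=2
edx=2+18=20
ecx=100+4=104
edi=3+1=4
cmp edi, 9  (cmp 4,9)
jne L2: taken
edx=20-19=1
edx=M[104]=0
edx=0+18=18
ecx=104+4=108
edi=4+1=5
cmp edi, 9  (cmp 5,9)
jne L2: taken
edx=18-19=-1
edx=M[108]=1
edx=1+18=19
ecx=108+4=112
edi=5+1=6
cmp edi, 9  (cmp 6,9)
jne L2: taken
edx=19-19=0
edx=M[112]=16
edx=16+18=34
ecx=112+4=116
edi=6+1=7
cmp edi, 9  (cmp 7,9)
jne L2: taken
edx=34-19=15
edx=M[116]=5
edx=5+18=23
ecx=116+4=120
edi=7+1=8
cmp edi, 9  (cmp 8,9)
jne L2: taken
edx=23-19=4
edx=M[120]=6
edx=6+18=24
ecx=120+4=124
edi=8+1=9
cmp edi, 9  (cmp 9,9)
jne L2: not taken
edx=24>>1=12
mov [100], edx → M[100]=12
halt.
Total executed instructions: 48.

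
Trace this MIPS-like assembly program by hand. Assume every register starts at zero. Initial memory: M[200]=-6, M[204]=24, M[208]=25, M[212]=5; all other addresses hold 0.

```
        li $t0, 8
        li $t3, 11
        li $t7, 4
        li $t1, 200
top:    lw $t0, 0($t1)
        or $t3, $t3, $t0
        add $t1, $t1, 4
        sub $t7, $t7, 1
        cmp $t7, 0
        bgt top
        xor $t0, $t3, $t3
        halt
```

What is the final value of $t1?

li $t0, 8 → $t0=8
li $t3, 11 → $t3=11
li $t7, 4 → $t7=4
li $t1, 200 → $t1=200
lw $t0, 0($t1) → $t0=M[200]=-6
or $t3, $t3, $t0 → $t3=11|(-6)=-5
add $t1, $t1, 4 → $t1=200+4=204
sub $t7, $t7, 1 → $t7=4-1=3
cmp $t7, 0  (cmp 3,0)
bgt top: taken
lw $t0, 0($t1) → $t0=M[204]=24
or $t3, $t3, $t0 → $t3=(-5)|24=-5
add $t1, $t1, 4 → $t1=204+4=208
sub $t7, $t7, 1 → $t7=3-1=2
cmp $t7, 0  (cmp 2,0)
bgt top: taken
lw $t0, 0($t1) → $t0=M[208]=25
or $t3, $t3, $t0 → $t3=(-5)|25=-5
add $t1, $t1, 4 → $t1=208+4=212
sub $t7, $t7, 1 → $t7=2-1=1
cmp $t7, 0  (cmp 1,0)
bgt top: taken
lw $t0, 0($t1) → $t0=M[212]=5
or $t3, $t3, $t0 → $t3=(-5)|5=-1
add $t1, $t1, 4 → $t1=212+4=216
sub $t7, $t7, 1 → $t7=1-1=0
cmp $t7, 0  (cmp 0,0)
bgt top: not taken
xor $t0, $t3, $t3 → $t0=(-1)^(-1)=0
halt.

216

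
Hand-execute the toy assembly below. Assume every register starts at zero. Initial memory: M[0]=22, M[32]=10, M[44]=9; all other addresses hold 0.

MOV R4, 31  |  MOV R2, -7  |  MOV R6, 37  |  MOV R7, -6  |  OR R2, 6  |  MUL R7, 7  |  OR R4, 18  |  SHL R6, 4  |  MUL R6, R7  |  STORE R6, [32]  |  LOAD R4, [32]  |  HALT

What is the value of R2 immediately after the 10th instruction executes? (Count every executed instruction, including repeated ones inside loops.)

-1

after MOV R4, 31: R4=31
after MOV R2, -7: R2=-7
after MOV R6, 37: R6=37
after MOV R7, -6: R7=-6
after OR R2, 6: R2=(-7)|6=-1
after MUL R7, 7: R7=(-6)*7=-42
after OR R4, 18: R4=31|18=31
after SHL R6, 4: R6=37<<4=592
after MUL R6, R7: R6=592*(-42)=-24864
STORE R6, [32] → M[32]=-24864
After step 10: R2 = -1.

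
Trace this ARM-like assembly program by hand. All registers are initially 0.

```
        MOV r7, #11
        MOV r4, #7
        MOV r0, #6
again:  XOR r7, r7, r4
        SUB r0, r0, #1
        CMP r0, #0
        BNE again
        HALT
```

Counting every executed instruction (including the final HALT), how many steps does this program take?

28

r7=11
r4=7
r0=6
r7=11^7=12
r0=6-1=5
CMP r0, #0  (cmp 5,0)
BNE again: taken
r7=12^7=11
r0=5-1=4
CMP r0, #0  (cmp 4,0)
BNE again: taken
r7=11^7=12
r0=4-1=3
CMP r0, #0  (cmp 3,0)
BNE again: taken
r7=12^7=11
r0=3-1=2
CMP r0, #0  (cmp 2,0)
BNE again: taken
r7=11^7=12
r0=2-1=1
CMP r0, #0  (cmp 1,0)
BNE again: taken
r7=12^7=11
r0=1-1=0
CMP r0, #0  (cmp 0,0)
BNE again: not taken
halt.
Total executed instructions: 28.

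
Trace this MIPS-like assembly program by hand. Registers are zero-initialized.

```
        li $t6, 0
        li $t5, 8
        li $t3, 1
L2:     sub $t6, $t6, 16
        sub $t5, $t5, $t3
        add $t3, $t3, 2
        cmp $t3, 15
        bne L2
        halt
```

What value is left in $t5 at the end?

li $t6, 0 → $t6=0
li $t5, 8 → $t5=8
li $t3, 1 → $t3=1
sub $t6, $t6, 16 → $t6=0-16=-16
sub $t5, $t5, $t3 → $t5=8-1=7
add $t3, $t3, 2 → $t3=1+2=3
cmp $t3, 15  (cmp 3,15)
bne L2: taken
sub $t6, $t6, 16 → $t6=(-16)-16=-32
sub $t5, $t5, $t3 → $t5=7-3=4
add $t3, $t3, 2 → $t3=3+2=5
cmp $t3, 15  (cmp 5,15)
bne L2: taken
sub $t6, $t6, 16 → $t6=(-32)-16=-48
sub $t5, $t5, $t3 → $t5=4-5=-1
add $t3, $t3, 2 → $t3=5+2=7
cmp $t3, 15  (cmp 7,15)
bne L2: taken
sub $t6, $t6, 16 → $t6=(-48)-16=-64
sub $t5, $t5, $t3 → $t5=(-1)-7=-8
add $t3, $t3, 2 → $t3=7+2=9
cmp $t3, 15  (cmp 9,15)
bne L2: taken
sub $t6, $t6, 16 → $t6=(-64)-16=-80
sub $t5, $t5, $t3 → $t5=(-8)-9=-17
add $t3, $t3, 2 → $t3=9+2=11
cmp $t3, 15  (cmp 11,15)
bne L2: taken
sub $t6, $t6, 16 → $t6=(-80)-16=-96
sub $t5, $t5, $t3 → $t5=(-17)-11=-28
add $t3, $t3, 2 → $t3=11+2=13
cmp $t3, 15  (cmp 13,15)
bne L2: taken
sub $t6, $t6, 16 → $t6=(-96)-16=-112
sub $t5, $t5, $t3 → $t5=(-28)-13=-41
add $t3, $t3, 2 → $t3=13+2=15
cmp $t3, 15  (cmp 15,15)
bne L2: not taken
halt.

-41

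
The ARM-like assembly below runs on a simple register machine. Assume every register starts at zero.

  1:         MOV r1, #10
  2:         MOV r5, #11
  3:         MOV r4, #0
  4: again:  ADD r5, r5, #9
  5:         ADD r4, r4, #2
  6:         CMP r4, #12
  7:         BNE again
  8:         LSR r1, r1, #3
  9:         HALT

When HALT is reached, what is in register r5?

r1=10
r5=11
r4=0
r5=11+9=20
r4=0+2=2
CMP r4, #12  (cmp 2,12)
BNE again: taken
r5=20+9=29
r4=2+2=4
CMP r4, #12  (cmp 4,12)
BNE again: taken
r5=29+9=38
r4=4+2=6
CMP r4, #12  (cmp 6,12)
BNE again: taken
r5=38+9=47
r4=6+2=8
CMP r4, #12  (cmp 8,12)
BNE again: taken
r5=47+9=56
r4=8+2=10
CMP r4, #12  (cmp 10,12)
BNE again: taken
r5=56+9=65
r4=10+2=12
CMP r4, #12  (cmp 12,12)
BNE again: not taken
r1=10>>3=1
halt.

65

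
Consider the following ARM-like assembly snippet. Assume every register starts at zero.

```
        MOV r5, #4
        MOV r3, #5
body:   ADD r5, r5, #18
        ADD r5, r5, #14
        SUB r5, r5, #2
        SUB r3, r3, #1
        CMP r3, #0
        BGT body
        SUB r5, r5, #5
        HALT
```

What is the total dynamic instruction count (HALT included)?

MOV r5, #4 → r5=4
MOV r3, #5 → r3=5
ADD r5, r5, #18 → r5=4+18=22
ADD r5, r5, #14 → r5=22+14=36
SUB r5, r5, #2 → r5=36-2=34
SUB r3, r3, #1 → r3=5-1=4
CMP r3, #0  (cmp 4,0)
BGT body: taken
ADD r5, r5, #18 → r5=34+18=52
ADD r5, r5, #14 → r5=52+14=66
SUB r5, r5, #2 → r5=66-2=64
SUB r3, r3, #1 → r3=4-1=3
CMP r3, #0  (cmp 3,0)
BGT body: taken
ADD r5, r5, #18 → r5=64+18=82
ADD r5, r5, #14 → r5=82+14=96
SUB r5, r5, #2 → r5=96-2=94
SUB r3, r3, #1 → r3=3-1=2
CMP r3, #0  (cmp 2,0)
BGT body: taken
ADD r5, r5, #18 → r5=94+18=112
ADD r5, r5, #14 → r5=112+14=126
SUB r5, r5, #2 → r5=126-2=124
SUB r3, r3, #1 → r3=2-1=1
CMP r3, #0  (cmp 1,0)
BGT body: taken
ADD r5, r5, #18 → r5=124+18=142
ADD r5, r5, #14 → r5=142+14=156
SUB r5, r5, #2 → r5=156-2=154
SUB r3, r3, #1 → r3=1-1=0
CMP r3, #0  (cmp 0,0)
BGT body: not taken
SUB r5, r5, #5 → r5=154-5=149
halt.
Total executed instructions: 34.

34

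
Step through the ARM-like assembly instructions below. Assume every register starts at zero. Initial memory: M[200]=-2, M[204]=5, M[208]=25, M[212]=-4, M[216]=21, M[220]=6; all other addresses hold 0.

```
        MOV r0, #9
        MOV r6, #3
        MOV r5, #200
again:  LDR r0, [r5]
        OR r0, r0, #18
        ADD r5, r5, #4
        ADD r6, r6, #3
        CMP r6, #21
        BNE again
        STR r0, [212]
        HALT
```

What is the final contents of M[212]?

MOV r0, #9 → r0=9
MOV r6, #3 → r6=3
MOV r5, #200 → r5=200
LDR r0, [r5] → r0=M[200]=-2
OR r0, r0, #18 → r0=(-2)|18=-2
ADD r5, r5, #4 → r5=200+4=204
ADD r6, r6, #3 → r6=3+3=6
CMP r6, #21  (cmp 6,21)
BNE again: taken
LDR r0, [r5] → r0=M[204]=5
OR r0, r0, #18 → r0=5|18=23
ADD r5, r5, #4 → r5=204+4=208
ADD r6, r6, #3 → r6=6+3=9
CMP r6, #21  (cmp 9,21)
BNE again: taken
LDR r0, [r5] → r0=M[208]=25
OR r0, r0, #18 → r0=25|18=27
ADD r5, r5, #4 → r5=208+4=212
ADD r6, r6, #3 → r6=9+3=12
CMP r6, #21  (cmp 12,21)
BNE again: taken
LDR r0, [r5] → r0=M[212]=-4
OR r0, r0, #18 → r0=(-4)|18=-2
ADD r5, r5, #4 → r5=212+4=216
ADD r6, r6, #3 → r6=12+3=15
CMP r6, #21  (cmp 15,21)
BNE again: taken
LDR r0, [r5] → r0=M[216]=21
OR r0, r0, #18 → r0=21|18=23
ADD r5, r5, #4 → r5=216+4=220
ADD r6, r6, #3 → r6=15+3=18
CMP r6, #21  (cmp 18,21)
BNE again: taken
LDR r0, [r5] → r0=M[220]=6
OR r0, r0, #18 → r0=6|18=22
ADD r5, r5, #4 → r5=220+4=224
ADD r6, r6, #3 → r6=18+3=21
CMP r6, #21  (cmp 21,21)
BNE again: not taken
STR r0, [212] → M[212]=22
halt.

22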